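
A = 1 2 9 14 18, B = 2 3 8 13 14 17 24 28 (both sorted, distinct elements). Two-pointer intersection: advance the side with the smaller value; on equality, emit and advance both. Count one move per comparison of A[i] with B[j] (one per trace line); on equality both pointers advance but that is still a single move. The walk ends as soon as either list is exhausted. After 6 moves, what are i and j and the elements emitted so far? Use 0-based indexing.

i=3, j=4, emitted=[2]

[i=0,j=0] 1<2 → i++
[i=1,j=0] 2==2 emit → i++,j++
[i=2,j=1] 9>3 → j++
[i=2,j=2] 9>8 → j++
[i=2,j=3] 9<13 → i++
[i=3,j=3] 14>13 → j++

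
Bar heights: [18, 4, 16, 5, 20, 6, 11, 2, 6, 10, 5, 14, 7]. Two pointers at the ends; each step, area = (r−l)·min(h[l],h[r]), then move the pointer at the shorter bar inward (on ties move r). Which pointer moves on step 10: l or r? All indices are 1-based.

l=1 r=13: min(18,7)*12=84 best=84 *, r--
l=1 r=12: min(18,14)*11=154 best=154 *, r--
l=1 r=11: min(18,5)*10=50 best=154, r--
l=1 r=10: min(18,10)*9=90 best=154, r--
l=1 r=9: min(18,6)*8=48 best=154, r--
l=1 r=8: min(18,2)*7=14 best=154, r--
l=1 r=7: min(18,11)*6=66 best=154, r--
l=1 r=6: min(18,6)*5=30 best=154, r--
l=1 r=5: min(18,20)*4=72 best=154, l++
l=2 r=5: min(4,20)*3=12 best=154, l++

l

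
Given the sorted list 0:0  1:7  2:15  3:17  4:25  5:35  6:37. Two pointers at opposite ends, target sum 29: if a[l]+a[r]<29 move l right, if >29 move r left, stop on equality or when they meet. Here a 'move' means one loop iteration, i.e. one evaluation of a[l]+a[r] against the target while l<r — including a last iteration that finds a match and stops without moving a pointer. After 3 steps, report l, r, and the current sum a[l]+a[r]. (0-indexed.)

l=1, r=4, sum=32

[0,6] 0+37=37 >29 → r--
[0,5] 0+35=35 >29 → r--
[0,4] 0+25=25 <29 → l++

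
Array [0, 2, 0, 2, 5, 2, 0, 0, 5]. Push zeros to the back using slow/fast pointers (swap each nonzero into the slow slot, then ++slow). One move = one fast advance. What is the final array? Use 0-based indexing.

[2, 2, 5, 2, 5, 0, 0, 0, 0]

slow=0 fast=0: a[fast]=0, fast++
slow=0 fast=1: a[fast]=2≠0 swap→a[0]=2, slow++,fast++
slow=1 fast=2: a[fast]=0, fast++
slow=1 fast=3: a[fast]=2≠0 swap→a[1]=2, slow++,fast++
slow=2 fast=4: a[fast]=5≠0 swap→a[2]=5, slow++,fast++
slow=3 fast=5: a[fast]=2≠0 swap→a[3]=2, slow++,fast++
slow=4 fast=6: a[fast]=0, fast++
slow=4 fast=7: a[fast]=0, fast++
slow=4 fast=8: a[fast]=5≠0 swap→a[4]=5, slow++,fast++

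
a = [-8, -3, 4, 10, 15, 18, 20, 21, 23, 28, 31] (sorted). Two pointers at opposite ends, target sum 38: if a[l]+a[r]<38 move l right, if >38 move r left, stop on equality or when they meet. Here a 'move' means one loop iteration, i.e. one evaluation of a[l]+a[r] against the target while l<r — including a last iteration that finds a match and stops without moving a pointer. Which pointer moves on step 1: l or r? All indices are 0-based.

l

l=0 r=10: -8+31=23 <38, l++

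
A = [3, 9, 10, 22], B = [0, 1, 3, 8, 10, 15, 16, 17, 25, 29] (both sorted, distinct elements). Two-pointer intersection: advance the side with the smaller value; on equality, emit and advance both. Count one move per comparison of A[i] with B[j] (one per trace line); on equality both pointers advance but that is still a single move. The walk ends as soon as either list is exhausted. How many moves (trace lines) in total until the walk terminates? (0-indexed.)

10 moves

[i=0,j=0] 3>0 → j++
[i=0,j=1] 3>1 → j++
[i=0,j=2] 3==3 emit → i++,j++
[i=1,j=3] 9>8 → j++
[i=1,j=4] 9<10 → i++
[i=2,j=4] 10==10 emit → i++,j++
[i=3,j=5] 22>15 → j++
[i=3,j=6] 22>16 → j++
[i=3,j=7] 22>17 → j++
[i=3,j=8] 22<25 → i++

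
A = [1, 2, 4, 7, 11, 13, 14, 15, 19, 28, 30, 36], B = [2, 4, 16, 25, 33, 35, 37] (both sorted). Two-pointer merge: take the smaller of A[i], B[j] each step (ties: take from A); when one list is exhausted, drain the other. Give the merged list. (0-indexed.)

[1, 2, 2, 4, 4, 7, 11, 13, 14, 15, 16, 19, 25, 28, 30, 33, 35, 36, 37]

i=0 j=0: A[i]=1<=B[j]=2 take 1, i++
i=1 j=0: A[i]=2<=B[j]=2 take 2, i++
i=2 j=0: A[i]=4>B[j]=2 take 2, j++
i=2 j=1: A[i]=4<=B[j]=4 take 4, i++
i=3 j=1: A[i]=7>B[j]=4 take 4, j++
i=3 j=2: A[i]=7<=B[j]=16 take 7, i++
i=4 j=2: A[i]=11<=B[j]=16 take 11, i++
i=5 j=2: A[i]=13<=B[j]=16 take 13, i++
i=6 j=2: A[i]=14<=B[j]=16 take 14, i++
i=7 j=2: A[i]=15<=B[j]=16 take 15, i++
i=8 j=2: A[i]=19>B[j]=16 take 16, j++
i=8 j=3: A[i]=19<=B[j]=25 take 19, i++
i=9 j=3: A[i]=28>B[j]=25 take 25, j++
i=9 j=4: A[i]=28<=B[j]=33 take 28, i++
i=10 j=4: A[i]=30<=B[j]=33 take 30, i++
i=11 j=4: A[i]=36>B[j]=33 take 33, j++
i=11 j=5: A[i]=36>B[j]=35 take 35, j++
i=11 j=6: A[i]=36<=B[j]=37 take 36, i++
i=12 j=6: A done, take B[j]=37, j++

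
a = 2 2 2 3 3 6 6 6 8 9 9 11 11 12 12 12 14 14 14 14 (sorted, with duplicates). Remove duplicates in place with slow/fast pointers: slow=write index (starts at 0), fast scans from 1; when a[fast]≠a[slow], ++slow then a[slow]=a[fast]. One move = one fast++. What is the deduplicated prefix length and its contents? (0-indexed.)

(s=0,f=1) a[fast]=2=a[slow] dup → fast++
(s=0,f=2) a[fast]=2=a[slow] dup → fast++
(s=0,f=3) a[fast]=3≠a[slow]=2 write a[1]=3 → slow++,fast++
(s=1,f=4) a[fast]=3=a[slow] dup → fast++
(s=1,f=5) a[fast]=6≠a[slow]=3 write a[2]=6 → slow++,fast++
(s=2,f=6) a[fast]=6=a[slow] dup → fast++
(s=2,f=7) a[fast]=6=a[slow] dup → fast++
(s=2,f=8) a[fast]=8≠a[slow]=6 write a[3]=8 → slow++,fast++
(s=3,f=9) a[fast]=9≠a[slow]=8 write a[4]=9 → slow++,fast++
(s=4,f=10) a[fast]=9=a[slow] dup → fast++
(s=4,f=11) a[fast]=11≠a[slow]=9 write a[5]=11 → slow++,fast++
(s=5,f=12) a[fast]=11=a[slow] dup → fast++
(s=5,f=13) a[fast]=12≠a[slow]=11 write a[6]=12 → slow++,fast++
(s=6,f=14) a[fast]=12=a[slow] dup → fast++
(s=6,f=15) a[fast]=12=a[slow] dup → fast++
(s=6,f=16) a[fast]=14≠a[slow]=12 write a[7]=14 → slow++,fast++
(s=7,f=17) a[fast]=14=a[slow] dup → fast++
(s=7,f=18) a[fast]=14=a[slow] dup → fast++
(s=7,f=19) a[fast]=14=a[slow] dup → fast++

length 8; prefix = [2, 3, 6, 8, 9, 11, 12, 14]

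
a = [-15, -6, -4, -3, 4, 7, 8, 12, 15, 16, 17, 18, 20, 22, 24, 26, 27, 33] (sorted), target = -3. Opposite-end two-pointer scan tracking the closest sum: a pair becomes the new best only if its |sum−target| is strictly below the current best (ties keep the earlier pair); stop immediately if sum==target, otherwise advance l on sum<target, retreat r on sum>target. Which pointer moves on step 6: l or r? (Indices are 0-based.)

r

[0,17] -15+33=18 d=21 * → r--
[0,16] -15+27=12 d=15 * → r--
[0,15] -15+26=11 d=14 * → r--
[0,14] -15+24=9 d=12 * → r--
[0,13] -15+22=7 d=10 * → r--
[0,12] -15+20=5 d=8 * → r--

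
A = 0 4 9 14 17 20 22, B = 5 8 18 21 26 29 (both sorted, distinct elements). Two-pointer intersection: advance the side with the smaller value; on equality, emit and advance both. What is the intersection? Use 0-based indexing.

i=0 j=0: 0<5, i++
i=1 j=0: 4<5, i++
i=2 j=0: 9>5, j++
i=2 j=1: 9>8, j++
i=2 j=2: 9<18, i++
i=3 j=2: 14<18, i++
i=4 j=2: 17<18, i++
i=5 j=2: 20>18, j++
i=5 j=3: 20<21, i++
i=6 j=3: 22>21, j++
i=6 j=4: 22<26, i++

intersection = []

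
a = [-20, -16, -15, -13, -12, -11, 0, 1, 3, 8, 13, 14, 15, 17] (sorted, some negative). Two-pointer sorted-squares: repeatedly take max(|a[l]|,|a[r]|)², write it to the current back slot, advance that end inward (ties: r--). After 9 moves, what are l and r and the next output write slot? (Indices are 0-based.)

l=5, r=9, next write slot=4

l=0 r=13: |-20|>|17| out[13]=400, l++
l=1 r=13: |-16|<=|17| out[12]=289, r--
l=1 r=12: |-16|>|15| out[11]=256, l++
l=2 r=12: |-15|<=|15| out[10]=225, r--
l=2 r=11: |-15|>|14| out[9]=225, l++
l=3 r=11: |-13|<=|14| out[8]=196, r--
l=3 r=10: |-13|<=|13| out[7]=169, r--
l=3 r=9: |-13|>|8| out[6]=169, l++
l=4 r=9: |-12|>|8| out[5]=144, l++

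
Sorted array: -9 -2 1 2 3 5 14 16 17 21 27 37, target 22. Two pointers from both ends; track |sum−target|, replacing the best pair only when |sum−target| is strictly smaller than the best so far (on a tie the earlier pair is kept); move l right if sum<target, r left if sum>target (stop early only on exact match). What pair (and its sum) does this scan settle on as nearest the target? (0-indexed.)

pair (1, 21) with sum 22 (|Δ|=0)

[0,11] -9+37=28 d=6 * → r--
[0,10] -9+27=18 d=4 * → l++
[1,10] -2+27=25 d=3 * → r--
[1,9] -2+21=19 d=3 → l++
[2,9] 1+21=22 d=0 * → stop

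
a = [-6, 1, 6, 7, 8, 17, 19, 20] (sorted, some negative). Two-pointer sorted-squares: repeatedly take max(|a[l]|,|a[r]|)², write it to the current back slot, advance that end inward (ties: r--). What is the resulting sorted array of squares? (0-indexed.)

[0,7] |-6|<=|20| out[7]=400 → r--
[0,6] |-6|<=|19| out[6]=361 → r--
[0,5] |-6|<=|17| out[5]=289 → r--
[0,4] |-6|<=|8| out[4]=64 → r--
[0,3] |-6|<=|7| out[3]=49 → r--
[0,2] |-6|<=|6| out[2]=36 → r--
[0,1] |-6|>|1| out[1]=36 → l++
[1,1] |1|<=|1| out[0]=1 → r--

[1, 36, 36, 49, 64, 289, 361, 400]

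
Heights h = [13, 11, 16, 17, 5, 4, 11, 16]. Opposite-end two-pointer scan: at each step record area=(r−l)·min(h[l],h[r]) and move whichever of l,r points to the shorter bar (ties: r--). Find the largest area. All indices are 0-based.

l=0 r=7: min(13,16)*7=91 best=91 *, l++
l=1 r=7: min(11,16)*6=66 best=91, l++
l=2 r=7: min(16,16)*5=80 best=91, r--
l=2 r=6: min(16,11)*4=44 best=91, r--
l=2 r=5: min(16,4)*3=12 best=91, r--
l=2 r=4: min(16,5)*2=10 best=91, r--
l=2 r=3: min(16,17)*1=16 best=91, l++

max area = 91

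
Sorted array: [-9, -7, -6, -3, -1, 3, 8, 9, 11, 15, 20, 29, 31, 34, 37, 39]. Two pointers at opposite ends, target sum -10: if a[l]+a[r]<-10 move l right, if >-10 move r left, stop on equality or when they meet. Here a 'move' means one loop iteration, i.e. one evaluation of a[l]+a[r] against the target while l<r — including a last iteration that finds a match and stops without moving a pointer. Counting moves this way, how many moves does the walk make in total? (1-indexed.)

12 moves

l=1 r=16: -9+39=30 >-10, r--
l=1 r=15: -9+37=28 >-10, r--
l=1 r=14: -9+34=25 >-10, r--
l=1 r=13: -9+31=22 >-10, r--
l=1 r=12: -9+29=20 >-10, r--
l=1 r=11: -9+20=11 >-10, r--
l=1 r=10: -9+15=6 >-10, r--
l=1 r=9: -9+11=2 >-10, r--
l=1 r=8: -9+9=0 >-10, r--
l=1 r=7: -9+8=-1 >-10, r--
l=1 r=6: -9+3=-6 >-10, r--
l=1 r=5: -9+-1=-10, found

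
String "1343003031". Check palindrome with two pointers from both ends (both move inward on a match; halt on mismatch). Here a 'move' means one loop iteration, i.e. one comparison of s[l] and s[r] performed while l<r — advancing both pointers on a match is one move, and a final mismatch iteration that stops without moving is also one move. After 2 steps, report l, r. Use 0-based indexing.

[0,9] '1'=='1' → l++,r--
[1,8] '3'=='3' → l++,r--

l=2, r=7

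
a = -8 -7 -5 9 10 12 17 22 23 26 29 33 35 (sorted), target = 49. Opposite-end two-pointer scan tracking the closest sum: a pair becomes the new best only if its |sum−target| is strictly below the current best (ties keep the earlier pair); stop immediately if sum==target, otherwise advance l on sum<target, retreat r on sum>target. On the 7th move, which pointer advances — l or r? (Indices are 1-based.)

r

[1,13] -8+35=27 d=22 * → l++
[2,13] -7+35=28 d=21 * → l++
[3,13] -5+35=30 d=19 * → l++
[4,13] 9+35=44 d=5 * → l++
[5,13] 10+35=45 d=4 * → l++
[6,13] 12+35=47 d=2 * → l++
[7,13] 17+35=52 d=3 → r--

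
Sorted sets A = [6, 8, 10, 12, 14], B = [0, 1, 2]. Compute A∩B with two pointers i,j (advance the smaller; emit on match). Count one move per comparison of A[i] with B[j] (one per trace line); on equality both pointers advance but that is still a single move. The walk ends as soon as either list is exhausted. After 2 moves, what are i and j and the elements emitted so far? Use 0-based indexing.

i=0, j=2, emitted=[]

[i=0,j=0] 6>0 → j++
[i=0,j=1] 6>1 → j++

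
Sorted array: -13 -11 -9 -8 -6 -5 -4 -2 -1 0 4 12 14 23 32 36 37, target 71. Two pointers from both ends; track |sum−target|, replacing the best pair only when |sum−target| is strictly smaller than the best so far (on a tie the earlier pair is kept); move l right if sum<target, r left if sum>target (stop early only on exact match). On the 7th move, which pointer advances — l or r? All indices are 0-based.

l

[0,16] -13+37=24 d=47 * → l++
[1,16] -11+37=26 d=45 * → l++
[2,16] -9+37=28 d=43 * → l++
[3,16] -8+37=29 d=42 * → l++
[4,16] -6+37=31 d=40 * → l++
[5,16] -5+37=32 d=39 * → l++
[6,16] -4+37=33 d=38 * → l++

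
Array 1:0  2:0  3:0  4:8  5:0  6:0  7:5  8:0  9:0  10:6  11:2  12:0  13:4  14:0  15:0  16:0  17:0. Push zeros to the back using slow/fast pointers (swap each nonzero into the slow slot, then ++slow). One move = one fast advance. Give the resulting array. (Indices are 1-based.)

(s=1,f=1) a[fast]=0 → fast++
(s=1,f=2) a[fast]=0 → fast++
(s=1,f=3) a[fast]=0 → fast++
(s=1,f=4) a[fast]=8≠0 swap→a[1]=8 → slow++,fast++
(s=2,f=5) a[fast]=0 → fast++
(s=2,f=6) a[fast]=0 → fast++
(s=2,f=7) a[fast]=5≠0 swap→a[2]=5 → slow++,fast++
(s=3,f=8) a[fast]=0 → fast++
(s=3,f=9) a[fast]=0 → fast++
(s=3,f=10) a[fast]=6≠0 swap→a[3]=6 → slow++,fast++
(s=4,f=11) a[fast]=2≠0 swap→a[4]=2 → slow++,fast++
(s=5,f=12) a[fast]=0 → fast++
(s=5,f=13) a[fast]=4≠0 swap→a[5]=4 → slow++,fast++
(s=6,f=14) a[fast]=0 → fast++
(s=6,f=15) a[fast]=0 → fast++
(s=6,f=16) a[fast]=0 → fast++
(s=6,f=17) a[fast]=0 → fast++

[8, 5, 6, 2, 4, 0, 0, 0, 0, 0, 0, 0, 0, 0, 0, 0, 0]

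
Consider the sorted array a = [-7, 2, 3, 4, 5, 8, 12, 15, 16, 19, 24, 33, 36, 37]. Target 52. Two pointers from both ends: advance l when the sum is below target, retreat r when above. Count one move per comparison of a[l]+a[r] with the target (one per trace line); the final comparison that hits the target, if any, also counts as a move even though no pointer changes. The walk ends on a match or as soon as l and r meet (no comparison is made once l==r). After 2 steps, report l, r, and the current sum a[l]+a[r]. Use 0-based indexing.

l=0 r=13: -7+37=30 <52, l++
l=1 r=13: 2+37=39 <52, l++

l=2, r=13, sum=40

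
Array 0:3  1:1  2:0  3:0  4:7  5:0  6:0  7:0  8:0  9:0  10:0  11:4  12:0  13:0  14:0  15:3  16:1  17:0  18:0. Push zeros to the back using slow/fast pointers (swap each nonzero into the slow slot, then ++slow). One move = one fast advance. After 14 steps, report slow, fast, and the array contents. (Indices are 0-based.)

(s=0,f=0) a[fast]=3≠0 swap→a[0]=3 → slow++,fast++
(s=1,f=1) a[fast]=1≠0 swap→a[1]=1 → slow++,fast++
(s=2,f=2) a[fast]=0 → fast++
(s=2,f=3) a[fast]=0 → fast++
(s=2,f=4) a[fast]=7≠0 swap→a[2]=7 → slow++,fast++
(s=3,f=5) a[fast]=0 → fast++
(s=3,f=6) a[fast]=0 → fast++
(s=3,f=7) a[fast]=0 → fast++
(s=3,f=8) a[fast]=0 → fast++
(s=3,f=9) a[fast]=0 → fast++
(s=3,f=10) a[fast]=0 → fast++
(s=3,f=11) a[fast]=4≠0 swap→a[3]=4 → slow++,fast++
(s=4,f=12) a[fast]=0 → fast++
(s=4,f=13) a[fast]=0 → fast++

slow=4, fast=14, a=[3, 1, 7, 4, 0, 0, 0, 0, 0, 0, 0, 0, 0, 0, 0, 3, 1, 0, 0]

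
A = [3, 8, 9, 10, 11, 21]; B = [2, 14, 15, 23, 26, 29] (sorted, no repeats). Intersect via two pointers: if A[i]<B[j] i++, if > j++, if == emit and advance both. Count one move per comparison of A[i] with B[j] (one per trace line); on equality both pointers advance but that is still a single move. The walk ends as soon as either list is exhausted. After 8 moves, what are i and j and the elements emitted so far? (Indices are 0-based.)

i=0 j=0: 3>2, j++
i=0 j=1: 3<14, i++
i=1 j=1: 8<14, i++
i=2 j=1: 9<14, i++
i=3 j=1: 10<14, i++
i=4 j=1: 11<14, i++
i=5 j=1: 21>14, j++
i=5 j=2: 21>15, j++

i=5, j=3, emitted=[]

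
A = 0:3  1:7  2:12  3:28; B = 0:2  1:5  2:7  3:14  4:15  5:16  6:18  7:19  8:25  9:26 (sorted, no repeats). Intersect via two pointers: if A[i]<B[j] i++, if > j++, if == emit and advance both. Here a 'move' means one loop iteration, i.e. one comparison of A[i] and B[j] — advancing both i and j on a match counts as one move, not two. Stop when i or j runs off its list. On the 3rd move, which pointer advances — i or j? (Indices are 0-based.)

i=0 j=0: 3>2, j++
i=0 j=1: 3<5, i++
i=1 j=1: 7>5, j++

j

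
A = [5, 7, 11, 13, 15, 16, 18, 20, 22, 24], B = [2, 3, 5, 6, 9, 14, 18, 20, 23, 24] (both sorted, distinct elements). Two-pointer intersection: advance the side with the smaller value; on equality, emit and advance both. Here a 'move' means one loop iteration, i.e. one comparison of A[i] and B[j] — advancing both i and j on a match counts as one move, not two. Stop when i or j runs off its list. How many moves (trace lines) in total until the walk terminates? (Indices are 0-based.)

16 moves

i=0 j=0: 5>2, j++
i=0 j=1: 5>3, j++
i=0 j=2: 5==5 emit, i++,j++
i=1 j=3: 7>6, j++
i=1 j=4: 7<9, i++
i=2 j=4: 11>9, j++
i=2 j=5: 11<14, i++
i=3 j=5: 13<14, i++
i=4 j=5: 15>14, j++
i=4 j=6: 15<18, i++
i=5 j=6: 16<18, i++
i=6 j=6: 18==18 emit, i++,j++
i=7 j=7: 20==20 emit, i++,j++
i=8 j=8: 22<23, i++
i=9 j=8: 24>23, j++
i=9 j=9: 24==24 emit, i++,j++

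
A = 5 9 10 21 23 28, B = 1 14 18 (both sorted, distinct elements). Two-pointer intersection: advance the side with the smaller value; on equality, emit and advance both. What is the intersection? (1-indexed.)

i=1 j=1: 5>1, j++
i=1 j=2: 5<14, i++
i=2 j=2: 9<14, i++
i=3 j=2: 10<14, i++
i=4 j=2: 21>14, j++
i=4 j=3: 21>18, j++

intersection = []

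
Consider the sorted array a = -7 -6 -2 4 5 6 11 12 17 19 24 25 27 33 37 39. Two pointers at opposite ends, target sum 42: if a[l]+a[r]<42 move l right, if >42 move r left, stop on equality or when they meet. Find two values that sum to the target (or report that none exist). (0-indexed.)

[0,15] -7+39=32 <42 → l++
[1,15] -6+39=33 <42 → l++
[2,15] -2+39=37 <42 → l++
[3,15] 4+39=43 >42 → r--
[3,14] 4+37=41 <42 → l++
[4,14] 5+37=42 → found

(5, 37)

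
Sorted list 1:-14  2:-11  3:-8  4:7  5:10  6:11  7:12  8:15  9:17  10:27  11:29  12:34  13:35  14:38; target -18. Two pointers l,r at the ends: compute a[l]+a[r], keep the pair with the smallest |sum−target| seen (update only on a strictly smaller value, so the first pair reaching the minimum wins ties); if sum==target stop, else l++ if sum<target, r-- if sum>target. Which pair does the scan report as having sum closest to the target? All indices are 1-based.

l=1 r=14: -14+38=24 d=42 *, r--
l=1 r=13: -14+35=21 d=39 *, r--
l=1 r=12: -14+34=20 d=38 *, r--
l=1 r=11: -14+29=15 d=33 *, r--
l=1 r=10: -14+27=13 d=31 *, r--
l=1 r=9: -14+17=3 d=21 *, r--
l=1 r=8: -14+15=1 d=19 *, r--
l=1 r=7: -14+12=-2 d=16 *, r--
l=1 r=6: -14+11=-3 d=15 *, r--
l=1 r=5: -14+10=-4 d=14 *, r--
l=1 r=4: -14+7=-7 d=11 *, r--
l=1 r=3: -14+-8=-22 d=4 *, l++
l=2 r=3: -11+-8=-19 d=1 *, l++

pair (-11, -8) with sum -19 (|Δ|=1)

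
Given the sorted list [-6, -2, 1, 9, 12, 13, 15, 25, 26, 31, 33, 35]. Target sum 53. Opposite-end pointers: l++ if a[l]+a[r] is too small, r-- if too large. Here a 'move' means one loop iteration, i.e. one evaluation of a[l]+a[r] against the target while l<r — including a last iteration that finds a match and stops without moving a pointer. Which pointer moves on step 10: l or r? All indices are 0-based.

[0,11] -6+35=29 <53 → l++
[1,11] -2+35=33 <53 → l++
[2,11] 1+35=36 <53 → l++
[3,11] 9+35=44 <53 → l++
[4,11] 12+35=47 <53 → l++
[5,11] 13+35=48 <53 → l++
[6,11] 15+35=50 <53 → l++
[7,11] 25+35=60 >53 → r--
[7,10] 25+33=58 >53 → r--
[7,9] 25+31=56 >53 → r--

r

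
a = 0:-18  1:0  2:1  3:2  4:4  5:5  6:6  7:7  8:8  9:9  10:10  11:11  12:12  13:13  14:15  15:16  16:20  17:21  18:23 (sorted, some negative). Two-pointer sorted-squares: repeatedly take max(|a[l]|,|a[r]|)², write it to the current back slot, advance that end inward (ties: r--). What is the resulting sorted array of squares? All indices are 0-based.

[0, 1, 4, 16, 25, 36, 49, 64, 81, 100, 121, 144, 169, 225, 256, 324, 400, 441, 529]

[0,18] |-18|<=|23| out[18]=529 → r--
[0,17] |-18|<=|21| out[17]=441 → r--
[0,16] |-18|<=|20| out[16]=400 → r--
[0,15] |-18|>|16| out[15]=324 → l++
[1,15] |0|<=|16| out[14]=256 → r--
[1,14] |0|<=|15| out[13]=225 → r--
[1,13] |0|<=|13| out[12]=169 → r--
[1,12] |0|<=|12| out[11]=144 → r--
[1,11] |0|<=|11| out[10]=121 → r--
[1,10] |0|<=|10| out[9]=100 → r--
[1,9] |0|<=|9| out[8]=81 → r--
[1,8] |0|<=|8| out[7]=64 → r--
[1,7] |0|<=|7| out[6]=49 → r--
[1,6] |0|<=|6| out[5]=36 → r--
[1,5] |0|<=|5| out[4]=25 → r--
[1,4] |0|<=|4| out[3]=16 → r--
[1,3] |0|<=|2| out[2]=4 → r--
[1,2] |0|<=|1| out[1]=1 → r--
[1,1] |0|<=|0| out[0]=0 → r--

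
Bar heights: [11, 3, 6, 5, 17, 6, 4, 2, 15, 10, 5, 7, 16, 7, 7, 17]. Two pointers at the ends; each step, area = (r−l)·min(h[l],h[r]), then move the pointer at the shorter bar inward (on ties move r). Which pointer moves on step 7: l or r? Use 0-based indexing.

l=0 r=15: min(11,17)*15=165 best=165 *, l++
l=1 r=15: min(3,17)*14=42 best=165, l++
l=2 r=15: min(6,17)*13=78 best=165, l++
l=3 r=15: min(5,17)*12=60 best=165, l++
l=4 r=15: min(17,17)*11=187 best=187 *, r--
l=4 r=14: min(17,7)*10=70 best=187, r--
l=4 r=13: min(17,7)*9=63 best=187, r--

r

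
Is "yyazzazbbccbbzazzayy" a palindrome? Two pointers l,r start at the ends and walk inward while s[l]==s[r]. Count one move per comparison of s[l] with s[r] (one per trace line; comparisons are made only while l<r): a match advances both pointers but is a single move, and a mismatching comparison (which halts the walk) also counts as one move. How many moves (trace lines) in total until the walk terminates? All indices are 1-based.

10 moves

[1,20] 'y'=='y' → l++,r--
[2,19] 'y'=='y' → l++,r--
[3,18] 'a'=='a' → l++,r--
[4,17] 'z'=='z' → l++,r--
[5,16] 'z'=='z' → l++,r--
[6,15] 'a'=='a' → l++,r--
[7,14] 'z'=='z' → l++,r--
[8,13] 'b'=='b' → l++,r--
[9,12] 'b'=='b' → l++,r--
[10,11] 'c'=='c' → l++,r--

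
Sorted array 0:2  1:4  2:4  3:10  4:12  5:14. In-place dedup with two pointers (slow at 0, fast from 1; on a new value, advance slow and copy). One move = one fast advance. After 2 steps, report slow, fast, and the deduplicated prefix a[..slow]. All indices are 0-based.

slow=1, fast=3, prefix=[2, 4]

(s=0,f=1) a[fast]=4≠a[slow]=2 write a[1]=4 → slow++,fast++
(s=1,f=2) a[fast]=4=a[slow] dup → fast++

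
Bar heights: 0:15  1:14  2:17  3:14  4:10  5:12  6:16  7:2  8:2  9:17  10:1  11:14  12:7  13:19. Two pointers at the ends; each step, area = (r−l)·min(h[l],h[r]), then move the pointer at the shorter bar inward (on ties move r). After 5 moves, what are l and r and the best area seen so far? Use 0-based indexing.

l=5, r=13, best area=195

[0,13] min(15,19)*13=195 best=195 * → l++
[1,13] min(14,19)*12=168 best=195 → l++
[2,13] min(17,19)*11=187 best=195 → l++
[3,13] min(14,19)*10=140 best=195 → l++
[4,13] min(10,19)*9=90 best=195 → l++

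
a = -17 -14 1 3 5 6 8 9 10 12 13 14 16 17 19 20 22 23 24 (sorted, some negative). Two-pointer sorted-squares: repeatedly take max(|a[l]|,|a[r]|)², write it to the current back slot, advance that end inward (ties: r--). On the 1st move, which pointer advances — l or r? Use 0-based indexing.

l=0 r=18: |-17|<=|24| out[18]=576, r--

r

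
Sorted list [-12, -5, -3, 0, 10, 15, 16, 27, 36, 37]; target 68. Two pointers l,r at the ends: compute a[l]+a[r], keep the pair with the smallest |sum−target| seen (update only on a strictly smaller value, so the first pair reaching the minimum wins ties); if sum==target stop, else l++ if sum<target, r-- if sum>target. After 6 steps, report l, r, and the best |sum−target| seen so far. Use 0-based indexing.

[0,9] -12+37=25 d=43 * → l++
[1,9] -5+37=32 d=36 * → l++
[2,9] -3+37=34 d=34 * → l++
[3,9] 0+37=37 d=31 * → l++
[4,9] 10+37=47 d=21 * → l++
[5,9] 15+37=52 d=16 * → l++

l=6, r=9, best |Δ|=16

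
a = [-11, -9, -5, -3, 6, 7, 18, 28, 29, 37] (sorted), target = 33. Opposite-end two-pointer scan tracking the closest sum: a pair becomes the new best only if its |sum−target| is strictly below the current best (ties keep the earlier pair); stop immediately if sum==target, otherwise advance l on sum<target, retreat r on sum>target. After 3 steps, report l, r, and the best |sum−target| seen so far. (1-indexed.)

l=4, r=10, best |Δ|=1

l=1 r=10: -11+37=26 d=7 *, l++
l=2 r=10: -9+37=28 d=5 *, l++
l=3 r=10: -5+37=32 d=1 *, l++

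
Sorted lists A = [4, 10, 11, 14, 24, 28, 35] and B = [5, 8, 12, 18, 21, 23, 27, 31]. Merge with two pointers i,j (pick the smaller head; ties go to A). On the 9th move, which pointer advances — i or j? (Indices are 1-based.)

j

[i=1,j=1] A[i]=4<=B[j]=5 take 4 → i++
[i=2,j=1] A[i]=10>B[j]=5 take 5 → j++
[i=2,j=2] A[i]=10>B[j]=8 take 8 → j++
[i=2,j=3] A[i]=10<=B[j]=12 take 10 → i++
[i=3,j=3] A[i]=11<=B[j]=12 take 11 → i++
[i=4,j=3] A[i]=14>B[j]=12 take 12 → j++
[i=4,j=4] A[i]=14<=B[j]=18 take 14 → i++
[i=5,j=4] A[i]=24>B[j]=18 take 18 → j++
[i=5,j=5] A[i]=24>B[j]=21 take 21 → j++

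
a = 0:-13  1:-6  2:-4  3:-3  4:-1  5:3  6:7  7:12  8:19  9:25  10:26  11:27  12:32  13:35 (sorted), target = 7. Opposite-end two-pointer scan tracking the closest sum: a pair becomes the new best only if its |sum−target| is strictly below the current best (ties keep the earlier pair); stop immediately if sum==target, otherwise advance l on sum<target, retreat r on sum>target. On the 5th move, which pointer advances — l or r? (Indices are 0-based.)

[0,13] -13+35=22 d=15 * → r--
[0,12] -13+32=19 d=12 * → r--
[0,11] -13+27=14 d=7 * → r--
[0,10] -13+26=13 d=6 * → r--
[0,9] -13+25=12 d=5 * → r--

r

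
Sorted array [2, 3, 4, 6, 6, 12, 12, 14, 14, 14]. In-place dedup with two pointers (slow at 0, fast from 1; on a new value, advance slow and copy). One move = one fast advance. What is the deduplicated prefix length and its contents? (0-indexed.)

length 6; prefix = [2, 3, 4, 6, 12, 14]

(s=0,f=1) a[fast]=3≠a[slow]=2 write a[1]=3 → slow++,fast++
(s=1,f=2) a[fast]=4≠a[slow]=3 write a[2]=4 → slow++,fast++
(s=2,f=3) a[fast]=6≠a[slow]=4 write a[3]=6 → slow++,fast++
(s=3,f=4) a[fast]=6=a[slow] dup → fast++
(s=3,f=5) a[fast]=12≠a[slow]=6 write a[4]=12 → slow++,fast++
(s=4,f=6) a[fast]=12=a[slow] dup → fast++
(s=4,f=7) a[fast]=14≠a[slow]=12 write a[5]=14 → slow++,fast++
(s=5,f=8) a[fast]=14=a[slow] dup → fast++
(s=5,f=9) a[fast]=14=a[slow] dup → fast++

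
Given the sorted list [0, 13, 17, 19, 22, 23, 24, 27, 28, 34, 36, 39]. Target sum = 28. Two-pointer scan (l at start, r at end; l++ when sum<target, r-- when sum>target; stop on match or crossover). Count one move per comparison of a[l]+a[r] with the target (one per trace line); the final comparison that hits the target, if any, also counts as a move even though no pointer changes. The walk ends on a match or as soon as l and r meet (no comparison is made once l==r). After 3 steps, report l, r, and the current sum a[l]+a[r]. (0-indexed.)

l=0, r=8, sum=28

[0,11] 0+39=39 >28 → r--
[0,10] 0+36=36 >28 → r--
[0,9] 0+34=34 >28 → r--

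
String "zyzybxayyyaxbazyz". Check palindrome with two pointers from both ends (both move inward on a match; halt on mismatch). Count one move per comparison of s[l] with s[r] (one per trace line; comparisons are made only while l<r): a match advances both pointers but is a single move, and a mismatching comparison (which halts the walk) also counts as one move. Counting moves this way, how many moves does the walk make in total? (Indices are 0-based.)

[0,16] 'z'=='z' → l++,r--
[1,15] 'y'=='y' → l++,r--
[2,14] 'z'=='z' → l++,r--
[3,13] 'y'!='a' → stop

4 moves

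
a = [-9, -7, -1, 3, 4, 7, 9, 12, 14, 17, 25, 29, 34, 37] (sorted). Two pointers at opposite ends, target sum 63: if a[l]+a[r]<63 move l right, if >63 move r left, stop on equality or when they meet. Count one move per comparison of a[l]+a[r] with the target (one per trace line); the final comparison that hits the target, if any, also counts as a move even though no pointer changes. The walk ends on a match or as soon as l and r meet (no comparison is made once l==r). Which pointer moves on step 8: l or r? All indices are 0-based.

l

l=0 r=13: -9+37=28 <63, l++
l=1 r=13: -7+37=30 <63, l++
l=2 r=13: -1+37=36 <63, l++
l=3 r=13: 3+37=40 <63, l++
l=4 r=13: 4+37=41 <63, l++
l=5 r=13: 7+37=44 <63, l++
l=6 r=13: 9+37=46 <63, l++
l=7 r=13: 12+37=49 <63, l++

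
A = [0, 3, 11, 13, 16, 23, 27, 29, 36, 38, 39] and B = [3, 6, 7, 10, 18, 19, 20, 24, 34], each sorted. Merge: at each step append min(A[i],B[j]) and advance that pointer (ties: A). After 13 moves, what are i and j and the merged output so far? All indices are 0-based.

i=0 j=0: A[i]=0<=B[j]=3 take 0, i++
i=1 j=0: A[i]=3<=B[j]=3 take 3, i++
i=2 j=0: A[i]=11>B[j]=3 take 3, j++
i=2 j=1: A[i]=11>B[j]=6 take 6, j++
i=2 j=2: A[i]=11>B[j]=7 take 7, j++
i=2 j=3: A[i]=11>B[j]=10 take 10, j++
i=2 j=4: A[i]=11<=B[j]=18 take 11, i++
i=3 j=4: A[i]=13<=B[j]=18 take 13, i++
i=4 j=4: A[i]=16<=B[j]=18 take 16, i++
i=5 j=4: A[i]=23>B[j]=18 take 18, j++
i=5 j=5: A[i]=23>B[j]=19 take 19, j++
i=5 j=6: A[i]=23>B[j]=20 take 20, j++
i=5 j=7: A[i]=23<=B[j]=24 take 23, i++

i=6, j=7, merged so far=[0, 3, 3, 6, 7, 10, 11, 13, 16, 18, 19, 20, 23]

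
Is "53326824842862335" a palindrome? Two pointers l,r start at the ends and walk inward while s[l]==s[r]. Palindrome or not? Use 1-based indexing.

palindrome

l=1 r=17: '5'=='5', l++,r--
l=2 r=16: '3'=='3', l++,r--
l=3 r=15: '3'=='3', l++,r--
l=4 r=14: '2'=='2', l++,r--
l=5 r=13: '6'=='6', l++,r--
l=6 r=12: '8'=='8', l++,r--
l=7 r=11: '2'=='2', l++,r--
l=8 r=10: '4'=='4', l++,r--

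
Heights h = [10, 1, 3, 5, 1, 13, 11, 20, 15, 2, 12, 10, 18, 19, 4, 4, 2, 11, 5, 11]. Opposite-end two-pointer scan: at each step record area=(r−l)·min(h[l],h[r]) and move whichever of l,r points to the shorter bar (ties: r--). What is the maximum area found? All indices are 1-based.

[1,20] min(10,11)*19=190 best=190 * → l++
[2,20] min(1,11)*18=18 best=190 → l++
[3,20] min(3,11)*17=51 best=190 → l++
[4,20] min(5,11)*16=80 best=190 → l++
[5,20] min(1,11)*15=15 best=190 → l++
[6,20] min(13,11)*14=154 best=190 → r--
[6,19] min(13,5)*13=65 best=190 → r--
[6,18] min(13,11)*12=132 best=190 → r--
[6,17] min(13,2)*11=22 best=190 → r--
[6,16] min(13,4)*10=40 best=190 → r--
[6,15] min(13,4)*9=36 best=190 → r--
[6,14] min(13,19)*8=104 best=190 → l++
[7,14] min(11,19)*7=77 best=190 → l++
[8,14] min(20,19)*6=114 best=190 → r--
[8,13] min(20,18)*5=90 best=190 → r--
[8,12] min(20,10)*4=40 best=190 → r--
[8,11] min(20,12)*3=36 best=190 → r--
[8,10] min(20,2)*2=4 best=190 → r--
[8,9] min(20,15)*1=15 best=190 → r--

max area = 190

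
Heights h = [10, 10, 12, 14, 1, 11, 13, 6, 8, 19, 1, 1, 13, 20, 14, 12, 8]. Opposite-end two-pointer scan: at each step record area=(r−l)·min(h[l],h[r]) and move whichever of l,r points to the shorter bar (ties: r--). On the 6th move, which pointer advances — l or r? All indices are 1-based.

r

[1,17] min(10,8)*16=128 best=128 * → r--
[1,16] min(10,12)*15=150 best=150 * → l++
[2,16] min(10,12)*14=140 best=150 → l++
[3,16] min(12,12)*13=156 best=156 * → r--
[3,15] min(12,14)*12=144 best=156 → l++
[4,15] min(14,14)*11=154 best=156 → r--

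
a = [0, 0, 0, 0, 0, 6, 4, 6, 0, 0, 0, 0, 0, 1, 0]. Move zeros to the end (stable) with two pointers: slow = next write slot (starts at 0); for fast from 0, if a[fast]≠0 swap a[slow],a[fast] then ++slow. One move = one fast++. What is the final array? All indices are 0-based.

(s=0,f=0) a[fast]=0 → fast++
(s=0,f=1) a[fast]=0 → fast++
(s=0,f=2) a[fast]=0 → fast++
(s=0,f=3) a[fast]=0 → fast++
(s=0,f=4) a[fast]=0 → fast++
(s=0,f=5) a[fast]=6≠0 swap→a[0]=6 → slow++,fast++
(s=1,f=6) a[fast]=4≠0 swap→a[1]=4 → slow++,fast++
(s=2,f=7) a[fast]=6≠0 swap→a[2]=6 → slow++,fast++
(s=3,f=8) a[fast]=0 → fast++
(s=3,f=9) a[fast]=0 → fast++
(s=3,f=10) a[fast]=0 → fast++
(s=3,f=11) a[fast]=0 → fast++
(s=3,f=12) a[fast]=0 → fast++
(s=3,f=13) a[fast]=1≠0 swap→a[3]=1 → slow++,fast++
(s=4,f=14) a[fast]=0 → fast++

[6, 4, 6, 1, 0, 0, 0, 0, 0, 0, 0, 0, 0, 0, 0]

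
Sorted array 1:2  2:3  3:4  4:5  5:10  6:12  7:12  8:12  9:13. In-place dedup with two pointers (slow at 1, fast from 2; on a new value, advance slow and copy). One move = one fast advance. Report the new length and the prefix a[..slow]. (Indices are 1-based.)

slow=1 fast=2: a[fast]=3≠a[slow]=2 write a[2]=3, slow++,fast++
slow=2 fast=3: a[fast]=4≠a[slow]=3 write a[3]=4, slow++,fast++
slow=3 fast=4: a[fast]=5≠a[slow]=4 write a[4]=5, slow++,fast++
slow=4 fast=5: a[fast]=10≠a[slow]=5 write a[5]=10, slow++,fast++
slow=5 fast=6: a[fast]=12≠a[slow]=10 write a[6]=12, slow++,fast++
slow=6 fast=7: a[fast]=12=a[slow] dup, fast++
slow=6 fast=8: a[fast]=12=a[slow] dup, fast++
slow=6 fast=9: a[fast]=13≠a[slow]=12 write a[7]=13, slow++,fast++

length 7; prefix = [2, 3, 4, 5, 10, 12, 13]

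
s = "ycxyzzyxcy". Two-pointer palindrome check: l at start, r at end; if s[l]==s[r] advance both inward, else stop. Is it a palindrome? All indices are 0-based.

l=0 r=9: 'y'=='y', l++,r--
l=1 r=8: 'c'=='c', l++,r--
l=2 r=7: 'x'=='x', l++,r--
l=3 r=6: 'y'=='y', l++,r--
l=4 r=5: 'z'=='z', l++,r--

palindrome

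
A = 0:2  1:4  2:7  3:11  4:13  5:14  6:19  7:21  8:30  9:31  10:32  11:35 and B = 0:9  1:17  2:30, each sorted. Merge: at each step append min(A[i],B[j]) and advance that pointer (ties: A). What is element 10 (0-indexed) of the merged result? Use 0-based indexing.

merged[10] = 30

i=0 j=0: A[i]=2<=B[j]=9 take 2, i++
i=1 j=0: A[i]=4<=B[j]=9 take 4, i++
i=2 j=0: A[i]=7<=B[j]=9 take 7, i++
i=3 j=0: A[i]=11>B[j]=9 take 9, j++
i=3 j=1: A[i]=11<=B[j]=17 take 11, i++
i=4 j=1: A[i]=13<=B[j]=17 take 13, i++
i=5 j=1: A[i]=14<=B[j]=17 take 14, i++
i=6 j=1: A[i]=19>B[j]=17 take 17, j++
i=6 j=2: A[i]=19<=B[j]=30 take 19, i++
i=7 j=2: A[i]=21<=B[j]=30 take 21, i++
i=8 j=2: A[i]=30<=B[j]=30 take 30, i++
i=9 j=2: A[i]=31>B[j]=30 take 30, j++
i=9 j=3: B done, take A[i]=31, i++
i=10 j=3: B done, take A[i]=32, i++
i=11 j=3: B done, take A[i]=35, i++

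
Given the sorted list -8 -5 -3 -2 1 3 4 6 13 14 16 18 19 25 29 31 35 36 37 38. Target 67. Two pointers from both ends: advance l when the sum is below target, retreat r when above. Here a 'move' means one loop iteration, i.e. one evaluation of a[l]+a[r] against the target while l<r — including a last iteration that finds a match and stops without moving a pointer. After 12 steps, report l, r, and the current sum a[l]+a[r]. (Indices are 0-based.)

l=12, r=19, sum=57

l=0 r=19: -8+38=30 <67, l++
l=1 r=19: -5+38=33 <67, l++
l=2 r=19: -3+38=35 <67, l++
l=3 r=19: -2+38=36 <67, l++
l=4 r=19: 1+38=39 <67, l++
l=5 r=19: 3+38=41 <67, l++
l=6 r=19: 4+38=42 <67, l++
l=7 r=19: 6+38=44 <67, l++
l=8 r=19: 13+38=51 <67, l++
l=9 r=19: 14+38=52 <67, l++
l=10 r=19: 16+38=54 <67, l++
l=11 r=19: 18+38=56 <67, l++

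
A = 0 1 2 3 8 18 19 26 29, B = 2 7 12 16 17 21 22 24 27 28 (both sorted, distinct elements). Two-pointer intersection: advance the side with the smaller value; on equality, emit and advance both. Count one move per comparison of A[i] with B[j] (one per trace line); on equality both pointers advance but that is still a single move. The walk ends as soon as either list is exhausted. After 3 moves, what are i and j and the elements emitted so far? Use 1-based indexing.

[i=1,j=1] 0<2 → i++
[i=2,j=1] 1<2 → i++
[i=3,j=1] 2==2 emit → i++,j++

i=4, j=2, emitted=[2]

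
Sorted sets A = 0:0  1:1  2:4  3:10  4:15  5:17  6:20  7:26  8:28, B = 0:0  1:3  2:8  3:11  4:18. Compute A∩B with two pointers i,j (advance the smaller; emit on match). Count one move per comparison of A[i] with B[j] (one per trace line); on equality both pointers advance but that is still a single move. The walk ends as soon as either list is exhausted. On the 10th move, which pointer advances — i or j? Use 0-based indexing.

i=0 j=0: 0==0 emit, i++,j++
i=1 j=1: 1<3, i++
i=2 j=1: 4>3, j++
i=2 j=2: 4<8, i++
i=3 j=2: 10>8, j++
i=3 j=3: 10<11, i++
i=4 j=3: 15>11, j++
i=4 j=4: 15<18, i++
i=5 j=4: 17<18, i++
i=6 j=4: 20>18, j++

j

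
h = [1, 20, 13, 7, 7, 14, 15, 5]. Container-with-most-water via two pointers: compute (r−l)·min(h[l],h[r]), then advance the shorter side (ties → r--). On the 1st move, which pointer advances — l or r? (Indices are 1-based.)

[1,8] min(1,5)*7=7 best=7 * → l++

l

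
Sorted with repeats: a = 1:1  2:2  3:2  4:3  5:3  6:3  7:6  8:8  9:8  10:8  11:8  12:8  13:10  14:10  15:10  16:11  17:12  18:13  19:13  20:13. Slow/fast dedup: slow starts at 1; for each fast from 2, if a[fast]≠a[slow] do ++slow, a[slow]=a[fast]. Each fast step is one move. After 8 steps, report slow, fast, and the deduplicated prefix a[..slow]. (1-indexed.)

slow=5, fast=10, prefix=[1, 2, 3, 6, 8]

(s=1,f=2) a[fast]=2≠a[slow]=1 write a[2]=2 → slow++,fast++
(s=2,f=3) a[fast]=2=a[slow] dup → fast++
(s=2,f=4) a[fast]=3≠a[slow]=2 write a[3]=3 → slow++,fast++
(s=3,f=5) a[fast]=3=a[slow] dup → fast++
(s=3,f=6) a[fast]=3=a[slow] dup → fast++
(s=3,f=7) a[fast]=6≠a[slow]=3 write a[4]=6 → slow++,fast++
(s=4,f=8) a[fast]=8≠a[slow]=6 write a[5]=8 → slow++,fast++
(s=5,f=9) a[fast]=8=a[slow] dup → fast++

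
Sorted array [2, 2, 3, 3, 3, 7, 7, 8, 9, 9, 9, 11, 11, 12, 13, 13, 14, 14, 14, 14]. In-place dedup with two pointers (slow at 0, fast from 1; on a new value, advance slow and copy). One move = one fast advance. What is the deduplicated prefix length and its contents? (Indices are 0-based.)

(s=0,f=1) a[fast]=2=a[slow] dup → fast++
(s=0,f=2) a[fast]=3≠a[slow]=2 write a[1]=3 → slow++,fast++
(s=1,f=3) a[fast]=3=a[slow] dup → fast++
(s=1,f=4) a[fast]=3=a[slow] dup → fast++
(s=1,f=5) a[fast]=7≠a[slow]=3 write a[2]=7 → slow++,fast++
(s=2,f=6) a[fast]=7=a[slow] dup → fast++
(s=2,f=7) a[fast]=8≠a[slow]=7 write a[3]=8 → slow++,fast++
(s=3,f=8) a[fast]=9≠a[slow]=8 write a[4]=9 → slow++,fast++
(s=4,f=9) a[fast]=9=a[slow] dup → fast++
(s=4,f=10) a[fast]=9=a[slow] dup → fast++
(s=4,f=11) a[fast]=11≠a[slow]=9 write a[5]=11 → slow++,fast++
(s=5,f=12) a[fast]=11=a[slow] dup → fast++
(s=5,f=13) a[fast]=12≠a[slow]=11 write a[6]=12 → slow++,fast++
(s=6,f=14) a[fast]=13≠a[slow]=12 write a[7]=13 → slow++,fast++
(s=7,f=15) a[fast]=13=a[slow] dup → fast++
(s=7,f=16) a[fast]=14≠a[slow]=13 write a[8]=14 → slow++,fast++
(s=8,f=17) a[fast]=14=a[slow] dup → fast++
(s=8,f=18) a[fast]=14=a[slow] dup → fast++
(s=8,f=19) a[fast]=14=a[slow] dup → fast++

length 9; prefix = [2, 3, 7, 8, 9, 11, 12, 13, 14]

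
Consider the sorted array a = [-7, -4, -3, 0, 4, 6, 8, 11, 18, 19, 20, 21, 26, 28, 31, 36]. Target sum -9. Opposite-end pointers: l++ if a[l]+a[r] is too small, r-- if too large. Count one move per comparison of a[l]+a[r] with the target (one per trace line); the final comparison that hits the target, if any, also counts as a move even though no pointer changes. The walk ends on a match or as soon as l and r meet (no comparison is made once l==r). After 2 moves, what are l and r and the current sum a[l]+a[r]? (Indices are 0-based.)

l=0, r=13, sum=21

[0,15] -7+36=29 >-9 → r--
[0,14] -7+31=24 >-9 → r--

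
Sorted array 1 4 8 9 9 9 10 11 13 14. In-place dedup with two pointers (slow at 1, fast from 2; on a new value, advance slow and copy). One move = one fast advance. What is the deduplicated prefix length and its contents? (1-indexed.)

slow=1 fast=2: a[fast]=4≠a[slow]=1 write a[2]=4, slow++,fast++
slow=2 fast=3: a[fast]=8≠a[slow]=4 write a[3]=8, slow++,fast++
slow=3 fast=4: a[fast]=9≠a[slow]=8 write a[4]=9, slow++,fast++
slow=4 fast=5: a[fast]=9=a[slow] dup, fast++
slow=4 fast=6: a[fast]=9=a[slow] dup, fast++
slow=4 fast=7: a[fast]=10≠a[slow]=9 write a[5]=10, slow++,fast++
slow=5 fast=8: a[fast]=11≠a[slow]=10 write a[6]=11, slow++,fast++
slow=6 fast=9: a[fast]=13≠a[slow]=11 write a[7]=13, slow++,fast++
slow=7 fast=10: a[fast]=14≠a[slow]=13 write a[8]=14, slow++,fast++

length 8; prefix = [1, 4, 8, 9, 10, 11, 13, 14]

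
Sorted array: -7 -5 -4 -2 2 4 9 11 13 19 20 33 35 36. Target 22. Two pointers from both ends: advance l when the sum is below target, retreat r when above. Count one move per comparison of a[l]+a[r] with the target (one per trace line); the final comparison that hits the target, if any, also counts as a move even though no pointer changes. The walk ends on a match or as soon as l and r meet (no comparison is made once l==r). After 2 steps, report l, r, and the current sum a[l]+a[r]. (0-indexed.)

l=0 r=13: -7+36=29 >22, r--
l=0 r=12: -7+35=28 >22, r--

l=0, r=11, sum=26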